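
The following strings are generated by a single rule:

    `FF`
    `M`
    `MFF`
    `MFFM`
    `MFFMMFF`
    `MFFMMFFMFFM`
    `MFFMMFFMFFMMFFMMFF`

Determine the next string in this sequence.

MFFMMFFMFFMMFFMMFFMFFMMFFMFFM

Each term (from the third on) is the previous term followed by the one before it: term 3 = M·FF = MFF.
The next term joins MFFMMFFMFFMMFFMMFF and MFFMMFFMFFM.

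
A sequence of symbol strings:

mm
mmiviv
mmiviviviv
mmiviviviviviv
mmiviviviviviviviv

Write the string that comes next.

The strings grow by a fixed suffix iviv each time.
Applying this once more to mmiviviviviviviviv:

mmiviviviviviviviviviv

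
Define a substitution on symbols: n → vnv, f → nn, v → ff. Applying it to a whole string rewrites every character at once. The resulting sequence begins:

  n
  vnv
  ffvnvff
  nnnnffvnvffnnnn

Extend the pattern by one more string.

vnvvnvvnvvnvnnnnffvnvffnnnnvnvvnvvnvvnv

Applying the rule to each of the 15 symbols of nnnnffvnvffnnnn gives the pieces vnv vnv vnv vnv nn nn ff vnv ff nn nn vnv vnv vnv vnv, which concatenate to the answer.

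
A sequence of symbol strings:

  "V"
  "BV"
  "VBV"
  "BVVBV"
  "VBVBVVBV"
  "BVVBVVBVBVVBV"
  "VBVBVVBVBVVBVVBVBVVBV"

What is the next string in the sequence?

From term 3 onward, concatenate the second-to-last term with the last: V·BV = VBV, BV·VBV = BVVBV, …
So term 8 is BVVBVVBVBVVBV·VBVBVVBVBVVBVVBVBVVBV.

BVVBVVBVBVVBVVBVBVVBVBVVBVVBVBVVBV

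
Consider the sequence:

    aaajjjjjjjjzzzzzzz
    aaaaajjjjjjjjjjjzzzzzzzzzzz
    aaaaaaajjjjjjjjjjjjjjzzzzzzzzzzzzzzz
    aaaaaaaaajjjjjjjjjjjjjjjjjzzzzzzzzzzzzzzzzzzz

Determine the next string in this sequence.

Term n consists of 2n-1 a's, followed by 3n+2 j's, followed by 4n-1 z's, where the shown terms are n = 2, 3, 4, 5.
For the next term, n = 6, so the run lengths are 11, 20, 23.

aaaaaaaaaaajjjjjjjjjjjjjjjjjjjjzzzzzzzzzzzzzzzzzzzzzzz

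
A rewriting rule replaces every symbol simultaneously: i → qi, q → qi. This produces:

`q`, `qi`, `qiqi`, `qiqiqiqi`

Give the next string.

qiqiqiqiqiqiqiqi

Rewriting each symbol of qiqiqiqi: q→qi, i→qi, q→qi, i→qi, q→qi, i→qi, q→qi, i→qi, which concatenates to qi qi qi qi qi qi qi qi.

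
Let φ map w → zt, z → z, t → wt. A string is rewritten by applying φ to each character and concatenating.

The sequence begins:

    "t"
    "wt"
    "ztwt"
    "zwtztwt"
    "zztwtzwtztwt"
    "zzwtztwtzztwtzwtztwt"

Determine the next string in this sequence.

Applying the rule to each of the 20 symbols of zzwtztwtzztwtzwtztwt gives the pieces z z zt wt z wt zt wt z z wt zt wt z zt wt z wt zt wt, which concatenate to the answer.

zzztwtzwtztwtzzwtztwtzztwtzwtztwt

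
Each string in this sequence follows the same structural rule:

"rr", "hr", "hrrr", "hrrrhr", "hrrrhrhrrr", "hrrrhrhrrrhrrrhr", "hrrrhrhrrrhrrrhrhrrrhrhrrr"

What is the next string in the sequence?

This is a Fibonacci-style word recurrence s(k) = s(k−1)·s(k−2): e.g. hr·rr = hrrr.
The next term joins hrrrhrhrrrhrrrhrhrrrhrhrrr and hrrrhrhrrrhrrrhr.

hrrrhrhrrrhrrrhrhrrrhrhrrrhrrrhrhrrrhrrrhr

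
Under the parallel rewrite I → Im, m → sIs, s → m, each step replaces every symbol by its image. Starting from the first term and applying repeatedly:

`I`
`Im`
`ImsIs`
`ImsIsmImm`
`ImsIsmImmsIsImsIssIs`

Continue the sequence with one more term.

ImsIsmImmsIsImsIssIsmImmImsIsmImmmImm

Replace each of the 20 characters of ImsIsmImmsIsImsIssIs in place — Im sIs m Im m sIs Im sIs sIs m Im m Im sIs m Im m m Im m — and concatenate.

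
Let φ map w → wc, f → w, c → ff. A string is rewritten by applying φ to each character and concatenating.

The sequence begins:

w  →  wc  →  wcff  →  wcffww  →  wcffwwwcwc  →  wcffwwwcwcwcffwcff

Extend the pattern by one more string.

Rewriting the 18 symbols of wcffwwwcwcwcffwcff one by one yields wc ff w w wc wc wc ff wc ff wc ff w w wc ff w w; concatenated:

wcffwwwcwcwcffwcffwcffwwwcffww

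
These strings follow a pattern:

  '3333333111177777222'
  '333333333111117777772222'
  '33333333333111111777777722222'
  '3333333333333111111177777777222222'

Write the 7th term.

3333333333333333333111111111177777777777222222222

Each string has the form 3^{2n+1} 1^{n+1} 7^{n+2} 2^{n}, where the shown terms are n = 3, 4, 5, 6.
Setting n = 9 gives 19, 10, 11, 9 characters in each block.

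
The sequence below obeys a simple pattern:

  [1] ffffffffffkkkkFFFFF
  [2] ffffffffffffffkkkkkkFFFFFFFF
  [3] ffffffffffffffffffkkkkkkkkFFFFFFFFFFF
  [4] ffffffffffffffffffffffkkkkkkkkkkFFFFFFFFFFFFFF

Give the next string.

ffffffffffffffffffffffffffkkkkkkkkkkkkFFFFFFFFFFFFFFFFF

Reading off run lengths: f runs 10, 14, 18, 22; k runs 4, 6, 8, 10; F runs 5, 8, 11, 14 — each is linear in n, where the shown terms are n = 2, 3, 4, 5.
Setting n = 6 gives 26, 12, 17 characters in each block.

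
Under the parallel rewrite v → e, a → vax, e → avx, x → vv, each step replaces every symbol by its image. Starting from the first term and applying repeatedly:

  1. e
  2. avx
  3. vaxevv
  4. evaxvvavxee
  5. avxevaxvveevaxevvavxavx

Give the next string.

vaxevvavxevaxvveeavxavxevaxvvavxeevaxevvvaxevv

Applying the rule to each of the 23 symbols of avxevaxvveevaxevvavxavx gives the pieces vax e vv avx e vax vv e e avx avx e vax vv avx e e vax e vv vax e vv, which concatenate to the answer.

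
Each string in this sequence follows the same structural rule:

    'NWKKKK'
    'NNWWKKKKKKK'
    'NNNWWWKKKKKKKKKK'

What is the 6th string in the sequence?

NNNNNNWWWWWWKKKKKKKKKKKKKKKKKKK

Term n consists of n N's, followed by n W's, followed by 3n+1 K's (n = 1, 2, …).
For term 6, n = 6, so the run lengths are 6, 6, 19.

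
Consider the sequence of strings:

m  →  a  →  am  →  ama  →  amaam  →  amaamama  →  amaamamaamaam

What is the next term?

This is a Fibonacci-style word recurrence s(k) = s(k−1)·s(k−2): e.g. a·m = am.
Continuing: amaamamaamaam · amaamama gives term 8.

amaamamaamaamamaamama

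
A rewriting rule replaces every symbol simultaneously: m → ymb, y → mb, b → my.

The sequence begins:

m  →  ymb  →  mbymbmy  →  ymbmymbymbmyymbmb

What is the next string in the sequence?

Rewriting the 17 symbols of ymbmymbymbmyymbmb one by one yields mb ymb my ymb mb ymb my mb ymb my ymb mb mb ymb my ymb my; concatenated:

mbymbmyymbmbymbmymbymbmyymbmbmbymbmyymbmy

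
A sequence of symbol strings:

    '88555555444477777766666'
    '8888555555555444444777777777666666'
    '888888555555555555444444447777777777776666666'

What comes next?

Reading off run lengths: 8 runs 2, 4, 6; 5 runs 6, 9, 12; 4 runs 4, 6, 8; 7 runs 6, 9, 12; 6 runs 5, 6, 7 — each is linear in n, where the shown terms are n = 2, 3, 4.
Setting n = 5 gives 8, 15, 10, 15, 8 characters in each block.

88888888555555555555555444444444477777777777777766666666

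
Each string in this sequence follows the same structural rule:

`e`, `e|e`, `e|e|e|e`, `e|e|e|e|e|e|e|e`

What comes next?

Each string is two copies of the previous one joined by '|'.
One more doubling of e|e|e|e|e|e|e|e gives the answer.

e|e|e|e|e|e|e|e|e|e|e|e|e|e|e|e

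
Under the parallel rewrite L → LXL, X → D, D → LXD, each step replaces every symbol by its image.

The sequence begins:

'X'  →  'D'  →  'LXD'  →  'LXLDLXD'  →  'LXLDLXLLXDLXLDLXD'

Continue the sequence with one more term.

LXLDLXLLXDLXLDLXLLXLDLXDLXLDLXLLXDLXLDLXD

Replace each of the 17 characters of LXLDLXLLXDLXLDLXD in place — LXL D LXL LXD LXL D LXL LXL D LXD LXL D LXL LXD LXL D LXD — and concatenate.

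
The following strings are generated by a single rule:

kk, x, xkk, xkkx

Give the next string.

xkkxxkk

Each term (from the third on) is the previous term followed by the one before it: term 3 = x·kk = xkk.
So term 5 is xkkx·xkk.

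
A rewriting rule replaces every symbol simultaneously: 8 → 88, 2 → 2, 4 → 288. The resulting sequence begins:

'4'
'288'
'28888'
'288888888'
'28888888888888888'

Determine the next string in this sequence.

288888888888888888888888888888888

Applying the rule to each of the 17 symbols of 28888888888888888 gives the pieces 2 88 88 88 88 88 88 88 88 88 88 88 88 88 88 88 88, which concatenate to the answer.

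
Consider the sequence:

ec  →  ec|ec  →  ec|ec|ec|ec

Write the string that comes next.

s(k+1) = s(k)·|·s(k) — each term doubles the last with '|' between the halves.
Doubling ec|ec|ec|ec with '|' between the halves:

ec|ec|ec|ec|ec|ec|ec|ec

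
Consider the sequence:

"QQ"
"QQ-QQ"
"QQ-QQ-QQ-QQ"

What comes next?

QQ-QQ-QQ-QQ-QQ-QQ-QQ-QQ

Each string is two copies of the previous one joined by '-'.
One more doubling of QQ-QQ-QQ-QQ gives the answer.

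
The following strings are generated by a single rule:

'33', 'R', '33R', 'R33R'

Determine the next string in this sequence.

33RR33R

Each term (from the third on) is the two preceding terms concatenated in order: term 3 = 33·R = 33R.
The next term joins 33R and R33R.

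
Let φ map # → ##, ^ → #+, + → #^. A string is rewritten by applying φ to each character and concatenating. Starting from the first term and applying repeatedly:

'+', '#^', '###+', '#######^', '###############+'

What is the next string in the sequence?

Replace each of the 16 characters of ###############+ in place — ## ## ## ## ## ## ## ## ## ## ## ## ## ## ## #^ — and concatenate.

###############################^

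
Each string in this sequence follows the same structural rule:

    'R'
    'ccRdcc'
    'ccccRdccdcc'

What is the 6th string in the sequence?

Each term wraps the previous one in cc on the left and dcc on the right.
From ccccRdccdcc, 3 further steps: ccccRdccdcc → ccccccRdccdccdcc → ccccccccRdccdccdccdcc → (answer).

ccccccccccRdccdccdccdccdcc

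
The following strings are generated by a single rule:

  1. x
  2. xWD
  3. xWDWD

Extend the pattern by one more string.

The strings grow by a fixed suffix WD each time.
Applying this once more to xWDWD:

xWDWDWD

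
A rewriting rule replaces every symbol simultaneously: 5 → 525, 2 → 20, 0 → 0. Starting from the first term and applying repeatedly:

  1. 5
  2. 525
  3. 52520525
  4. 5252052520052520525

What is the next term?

Rewriting the 19 symbols of 5252052520052520525 one by one yields 525 20 525 20 0 525 20 525 20 0 0 525 20 525 20 0 525 20 525; concatenated:

525205252005252052520005252052520052520525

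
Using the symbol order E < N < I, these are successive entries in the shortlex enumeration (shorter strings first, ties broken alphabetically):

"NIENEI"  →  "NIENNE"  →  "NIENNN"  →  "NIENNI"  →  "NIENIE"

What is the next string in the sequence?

The successor of NIENIE increments the rightmost position that isn't already I and resets every position after it to E.

NIENIN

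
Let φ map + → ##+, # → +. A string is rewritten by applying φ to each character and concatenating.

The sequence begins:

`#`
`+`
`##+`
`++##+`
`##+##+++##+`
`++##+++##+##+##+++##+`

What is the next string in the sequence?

##+##+++##+##+##+++##+++##+++##+##+##+++##+

Replace each of the 21 characters of ++##+++##+##+##+++##+ in place — ##+ ##+ + + ##+ ##+ ##+ + + ##+ + + ##+ + + ##+ ##+ ##+ + + ##+ — and concatenate.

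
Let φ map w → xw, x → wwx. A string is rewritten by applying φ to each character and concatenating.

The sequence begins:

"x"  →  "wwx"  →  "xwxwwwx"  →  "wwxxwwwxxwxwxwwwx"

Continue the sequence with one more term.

xwxwwwxwwxxwxwxwwwxwwxxwwwxxwwwxxwxwxwwwx

Applying the rule to each of the 17 symbols of wwxxwwwxxwxwxwwwx gives the pieces xw xw wwx wwx xw xw xw wwx wwx xw wwx xw wwx xw xw xw wwx, which concatenate to the answer.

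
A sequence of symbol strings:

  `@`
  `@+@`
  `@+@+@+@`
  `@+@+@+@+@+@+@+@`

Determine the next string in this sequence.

@+@+@+@+@+@+@+@+@+@+@+@+@+@+@+@

Every step duplicates the string with '+' between the halves.
So the next term is two copies of @+@+@+@+@+@+@+@ with '+' between the halves.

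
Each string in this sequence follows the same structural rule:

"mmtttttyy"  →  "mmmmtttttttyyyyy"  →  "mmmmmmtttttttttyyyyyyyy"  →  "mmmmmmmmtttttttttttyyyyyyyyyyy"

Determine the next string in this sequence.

mmmmmmmmmmtttttttttttttyyyyyyyyyyyyyy

Term n consists of 2n m's, followed by 2n+3 t's, followed by 3n-1 y's (n = 1, 2, …).
At n = 5 the blocks have lengths 10, 13, 14.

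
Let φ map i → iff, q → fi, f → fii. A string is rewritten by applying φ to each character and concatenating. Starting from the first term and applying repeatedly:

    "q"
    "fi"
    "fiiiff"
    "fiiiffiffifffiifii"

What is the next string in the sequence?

Replace each of the 18 characters of fiiiffiffifffiifii in place — fii iff iff iff fii fii iff fii fii iff fii fii fii iff iff fii iff iff — and concatenate.

fiiiffiffifffiifiiifffiifiiifffiifiifiiiffifffiiiffiff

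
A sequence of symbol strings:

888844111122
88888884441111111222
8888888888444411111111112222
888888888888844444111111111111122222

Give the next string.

88888888888888884444441111111111111111222222

The n-th term is 3n+1 8's then n+1 4's then 3n+1 1's then n+1 2's (n = 1, 2, …).
At n = 5 the blocks have lengths 16, 6, 16, 6.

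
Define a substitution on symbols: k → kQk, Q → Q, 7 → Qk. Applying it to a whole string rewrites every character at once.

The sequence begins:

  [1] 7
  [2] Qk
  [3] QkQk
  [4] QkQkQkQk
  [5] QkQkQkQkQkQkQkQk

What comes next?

QkQkQkQkQkQkQkQkQkQkQkQkQkQkQkQk

φ(QkQkQkQkQkQkQkQk) expands symbol-by-symbol to Q kQk Q kQk Q kQk Q kQk Q kQk Q kQk Q kQk Q kQk; joining the 16 pieces gives the next term.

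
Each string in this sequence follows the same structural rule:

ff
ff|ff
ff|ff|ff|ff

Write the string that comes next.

s(k+1) = s(k)·|·s(k) — each term doubles the last with '|' between the halves.
Doubling ff|ff|ff|ff with '|' between the halves:

ff|ff|ff|ff|ff|ff|ff|ff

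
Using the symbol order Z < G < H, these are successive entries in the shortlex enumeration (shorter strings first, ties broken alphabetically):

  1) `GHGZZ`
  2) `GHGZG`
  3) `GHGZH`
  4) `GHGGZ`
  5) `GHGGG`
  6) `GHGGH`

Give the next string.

GHGHZ

Find the rightmost character of GHGGH below H, bump it to the next letter, and reset everything to its right to Z.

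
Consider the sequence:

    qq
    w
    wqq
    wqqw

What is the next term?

This is a Fibonacci-style word recurrence s(k) = s(k−1)·s(k−2): e.g. w·qq = wqq.
So term 5 is wqqw·wqq.

wqqwwqq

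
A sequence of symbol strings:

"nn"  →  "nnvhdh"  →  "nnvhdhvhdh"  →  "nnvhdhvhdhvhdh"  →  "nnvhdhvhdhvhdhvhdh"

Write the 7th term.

nnvhdhvhdhvhdhvhdhvhdhvhdh

The strings grow by a fixed suffix vhdh each time.
From nnvhdhvhdhvhdhvhdh, 2 further steps: nnvhdhvhdhvhdhvhdh → nnvhdhvhdhvhdhvhdhvhdh → (answer).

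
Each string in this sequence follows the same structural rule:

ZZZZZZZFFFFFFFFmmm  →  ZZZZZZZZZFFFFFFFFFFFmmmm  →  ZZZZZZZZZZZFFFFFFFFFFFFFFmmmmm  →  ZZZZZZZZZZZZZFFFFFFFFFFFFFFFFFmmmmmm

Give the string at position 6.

ZZZZZZZZZZZZZZZZZFFFFFFFFFFFFFFFFFFFFFFFmmmmmmmm

Reading off run lengths: Z runs 7, 9, 11, 13; F runs 8, 11, 14, 17; m runs 3, 4, 5, 6 — each is linear in n, where the shown terms are n = 3, 4, 5, 6.
At n = 8 the blocks have lengths 17, 23, 8.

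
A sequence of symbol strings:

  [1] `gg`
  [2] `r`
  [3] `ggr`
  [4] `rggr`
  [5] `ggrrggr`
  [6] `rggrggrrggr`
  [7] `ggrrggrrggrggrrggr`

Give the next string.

Each term (from the third on) is the two preceding terms concatenated in order: term 3 = gg·r = ggr.
The next term joins rggrggrrggr and ggrrggrrggrggrrggr.

rggrggrrggrggrrggrrggrggrrggr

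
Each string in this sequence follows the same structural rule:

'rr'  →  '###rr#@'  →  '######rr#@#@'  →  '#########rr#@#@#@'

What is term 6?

s(k+1) = ###·s(k)·#@, so each term gains ### as a prefix and #@ as a suffix.
From #########rr#@#@#@, 2 further steps: #########rr#@#@#@ → ############rr#@#@#@#@ → (answer).

###############rr#@#@#@#@#@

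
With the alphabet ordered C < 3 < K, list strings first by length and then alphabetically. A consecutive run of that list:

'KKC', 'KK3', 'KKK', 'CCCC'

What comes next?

CCC3

The successor of CCCC increments the rightmost position that isn't already K and resets every position after it to C.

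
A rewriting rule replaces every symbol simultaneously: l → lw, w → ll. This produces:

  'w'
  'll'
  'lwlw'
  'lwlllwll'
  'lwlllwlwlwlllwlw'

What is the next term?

φ(lwlllwlwlwlllwlw) expands symbol-by-symbol to lw ll lw lw lw ll lw ll lw ll lw lw lw ll lw ll; joining the 16 pieces gives the next term.

lwlllwlwlwlllwlllwlllwlwlwlllwll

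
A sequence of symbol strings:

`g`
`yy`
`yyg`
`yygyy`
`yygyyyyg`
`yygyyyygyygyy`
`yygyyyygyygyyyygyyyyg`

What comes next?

This is a Fibonacci-style word recurrence s(k) = s(k−1)·s(k−2): e.g. yy·g = yyg.
The next term joins yygyyyygyygyyyygyyyyg and yygyyyygyygyy.

yygyyyygyygyyyygyyyygyygyyyygyygyy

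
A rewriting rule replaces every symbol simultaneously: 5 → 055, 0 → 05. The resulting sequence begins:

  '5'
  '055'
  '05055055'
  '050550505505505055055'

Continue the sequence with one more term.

Rewriting the 21 symbols of 050550505505505055055 one by one yields 05 055 05 055 055 05 055 05 055 055 05 055 055 05 055 05 055 055 05 055 055; concatenated:

0505505055055050550505505505055055050550505505505055055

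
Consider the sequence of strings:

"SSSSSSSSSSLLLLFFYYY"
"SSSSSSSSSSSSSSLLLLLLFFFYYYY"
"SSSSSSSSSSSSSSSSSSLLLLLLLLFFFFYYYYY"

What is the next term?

Each string has the form S^{4n+2} L^{2n} F^{n} Y^{n+1}, where the shown terms are n = 2, 3, 4.
For the next term, n = 5, so the run lengths are 22, 10, 5, 6.

SSSSSSSSSSSSSSSSSSSSSSLLLLLLLLLLFFFFFYYYYYY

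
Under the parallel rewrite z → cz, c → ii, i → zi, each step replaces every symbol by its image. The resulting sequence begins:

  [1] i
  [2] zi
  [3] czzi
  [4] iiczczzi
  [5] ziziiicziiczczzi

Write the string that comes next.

czziczziziziiiczziziiicziiczczzi

φ(ziziiicziiczczzi) expands symbol-by-symbol to cz zi cz zi zi zi ii cz zi zi ii cz ii cz cz zi; joining the 16 pieces gives the next term.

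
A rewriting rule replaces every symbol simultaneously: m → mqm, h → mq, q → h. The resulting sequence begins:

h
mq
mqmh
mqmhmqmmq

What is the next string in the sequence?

Rewriting each symbol of mqmhmqmmq: m→mqm, q→h, m→mqm, h→mq, m→mqm, q→h, m→mqm, m→mqm, q→h, which concatenates to mqm h mqm mq mqm h mqm mqm h.

mqmhmqmmqmqmhmqmmqmh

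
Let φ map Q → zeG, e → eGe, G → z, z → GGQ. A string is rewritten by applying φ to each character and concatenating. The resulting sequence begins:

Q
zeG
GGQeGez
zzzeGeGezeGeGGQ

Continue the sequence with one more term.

Rewriting the 15 symbols of zzzeGeGezeGeGGQ one by one yields GGQ GGQ GGQ eGe z eGe z eGe GGQ eGe z eGe z z zeG; concatenated:

GGQGGQGGQeGezeGezeGeGGQeGezeGezzzeG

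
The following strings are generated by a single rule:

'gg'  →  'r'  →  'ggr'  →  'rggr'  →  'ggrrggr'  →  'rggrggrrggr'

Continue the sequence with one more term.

Each term (from the third on) is the two preceding terms concatenated in order: term 3 = gg·r = ggr.
Continuing: ggrrggr · rggrggrrggr gives term 7.

ggrrggrrggrggrrggr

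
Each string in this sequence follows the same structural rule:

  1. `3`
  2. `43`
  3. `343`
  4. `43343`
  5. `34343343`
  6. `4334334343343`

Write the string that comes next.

343433434334334343343

This is a Fibonacci-style word recurrence s(k) = s(k−2)·s(k−1): e.g. 3·43 = 343.
Continuing: 34343343 · 4334334343343 gives term 7.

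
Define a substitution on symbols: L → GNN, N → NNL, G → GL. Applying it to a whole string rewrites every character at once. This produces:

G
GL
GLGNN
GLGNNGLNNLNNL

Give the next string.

GLGNNGLNNLNNLGLGNNNNLNNLGNNNNLNNLGNN

Applying the rule to each of the 13 symbols of GLGNNGLNNLNNL gives the pieces GL GNN GL NNL NNL GL GNN NNL NNL GNN NNL NNL GNN, which concatenate to the answer.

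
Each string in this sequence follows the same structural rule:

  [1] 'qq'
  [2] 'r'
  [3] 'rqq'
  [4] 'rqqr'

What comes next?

rqqrrqq

This is a Fibonacci-style word recurrence s(k) = s(k−1)·s(k−2): e.g. r·qq = rqq.
Continuing: rqqr · rqq gives term 5.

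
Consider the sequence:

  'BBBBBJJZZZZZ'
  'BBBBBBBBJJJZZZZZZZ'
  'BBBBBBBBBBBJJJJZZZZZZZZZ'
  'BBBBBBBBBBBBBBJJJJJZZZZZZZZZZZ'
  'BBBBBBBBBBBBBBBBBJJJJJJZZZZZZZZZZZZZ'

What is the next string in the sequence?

Each string has the form B^{3n-1} J^{n} Z^{2n+1}, where the shown terms are n = 2, 3, 4, 5, 6.
At n = 7 the blocks have lengths 20, 7, 15.

BBBBBBBBBBBBBBBBBBBBJJJJJJJZZZZZZZZZZZZZZZ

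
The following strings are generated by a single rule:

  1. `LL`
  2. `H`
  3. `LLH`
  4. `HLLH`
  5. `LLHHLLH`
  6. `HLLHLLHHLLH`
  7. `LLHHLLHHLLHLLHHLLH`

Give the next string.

HLLHLLHHLLHLLHHLLHHLLHLLHHLLH

Each term (from the third on) is the two preceding terms concatenated in order: term 3 = LL·H = LLH.
So term 8 is HLLHLLHHLLH·LLHHLLHHLLHLLHHLLH.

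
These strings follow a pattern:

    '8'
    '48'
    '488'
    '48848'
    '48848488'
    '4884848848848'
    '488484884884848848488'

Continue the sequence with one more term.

Each term (from the third on) is the previous term followed by the one before it: term 3 = 48·8 = 488.
Continuing: 488484884884848848488 · 4884848848848 gives term 8.

4884848848848488484884884848848848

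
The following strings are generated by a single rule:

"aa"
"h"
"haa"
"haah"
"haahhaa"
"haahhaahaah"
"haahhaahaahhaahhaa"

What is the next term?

From term 3 onward, concatenate the last term with the second-to-last: h·aa = haa, haa·h = haah, …
Continuing: haahhaahaahhaahhaa · haahhaahaah gives term 8.

haahhaahaahhaahhaahaahhaahaah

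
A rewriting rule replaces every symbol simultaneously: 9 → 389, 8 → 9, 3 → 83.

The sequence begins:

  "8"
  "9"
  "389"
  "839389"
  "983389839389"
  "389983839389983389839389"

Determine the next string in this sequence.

Applying the rule to each of the 24 symbols of 389983839389983389839389 gives the pieces 83 9 389 389 9 83 9 83 389 83 9 389 389 9 83 83 9 389 9 83 389 83 9 389, which concatenate to the answer.

839389389983983389839389389983839389983389839389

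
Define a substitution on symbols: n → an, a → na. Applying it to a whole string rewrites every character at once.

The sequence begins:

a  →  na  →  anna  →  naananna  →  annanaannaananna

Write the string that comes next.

naanannaannanaanannanaannaananna

Replace each of the 16 characters of annanaannaananna in place — na an an na an na na an an na na an na an an na — and concatenate.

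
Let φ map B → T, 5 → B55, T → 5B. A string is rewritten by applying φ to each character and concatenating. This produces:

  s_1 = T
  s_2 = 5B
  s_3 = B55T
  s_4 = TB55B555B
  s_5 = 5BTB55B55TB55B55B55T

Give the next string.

B55T5BTB55B55TB55B555BTB55B55TB55B55TB55B555B

Applying the rule to each of the 20 symbols of 5BTB55B55TB55B55B55T gives the pieces B55 T 5B T B55 B55 T B55 B55 5B T B55 B55 T B55 B55 T B55 B55 5B, which concatenate to the answer.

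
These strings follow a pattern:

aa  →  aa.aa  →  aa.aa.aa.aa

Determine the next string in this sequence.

s(k+1) = s(k)·.·s(k) — each term doubles the last with '.' between the halves.
Doubling aa.aa.aa.aa with '.' between the halves:

aa.aa.aa.aa.aa.aa.aa.aa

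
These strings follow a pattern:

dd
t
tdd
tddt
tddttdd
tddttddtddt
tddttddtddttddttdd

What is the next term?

tddttddtddttddttddtddttddtddt

Each term (from the third on) is the previous term followed by the one before it: term 3 = t·dd = tdd.
The next term joins tddttddtddttddttdd and tddttddtddt.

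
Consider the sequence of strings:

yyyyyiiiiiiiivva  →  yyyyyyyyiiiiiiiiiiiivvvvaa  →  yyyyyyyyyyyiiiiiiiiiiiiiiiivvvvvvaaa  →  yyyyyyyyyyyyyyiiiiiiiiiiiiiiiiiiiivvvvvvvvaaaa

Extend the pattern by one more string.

yyyyyyyyyyyyyyyyyiiiiiiiiiiiiiiiiiiiiiiiivvvvvvvvvvaaaaa

The n-th term is 3n-1 y's then 4n i's then 2n-2 v's then n-1 a's, where the shown terms are n = 2, 3, 4, 5.
Setting n = 6 gives 17, 24, 10, 5 characters in each block.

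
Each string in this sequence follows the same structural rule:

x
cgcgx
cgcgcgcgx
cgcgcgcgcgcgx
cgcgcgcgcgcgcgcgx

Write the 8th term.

The strings grow by a fixed prefix cgcg each time.
From cgcgcgcgcgcgcgcgx, 3 further steps: cgcgcgcgcgcgcgcgx → cgcgcgcgcgcgcgcgcgcgx → cgcgcgcgcgcgcgcgcgcgcgcgx → (answer).

cgcgcgcgcgcgcgcgcgcgcgcgcgcgx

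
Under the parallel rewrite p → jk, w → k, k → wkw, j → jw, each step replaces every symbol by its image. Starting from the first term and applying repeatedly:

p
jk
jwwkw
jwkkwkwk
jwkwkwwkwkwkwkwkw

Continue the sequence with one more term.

jwkwkwkwkwkkwkwkwkwkwkwkwkwkwkwk

φ(jwkwkwwkwkwkwkwkw) expands symbol-by-symbol to jw k wkw k wkw k k wkw k wkw k wkw k wkw k wkw k; joining the 17 pieces gives the next term.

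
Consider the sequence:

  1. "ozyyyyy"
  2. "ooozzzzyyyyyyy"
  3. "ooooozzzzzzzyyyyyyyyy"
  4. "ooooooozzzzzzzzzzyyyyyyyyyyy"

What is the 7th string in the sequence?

Reading off run lengths: o runs 1, 3, 5, 7; z runs 1, 4, 7, 10; y runs 5, 7, 9, 11 — each is linear in n (n = 1, 2, …).
For term 7, n = 7, so the run lengths are 13, 19, 17.

ooooooooooooozzzzzzzzzzzzzzzzzzzyyyyyyyyyyyyyyyyy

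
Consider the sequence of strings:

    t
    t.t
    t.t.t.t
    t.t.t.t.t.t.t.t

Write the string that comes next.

t.t.t.t.t.t.t.t.t.t.t.t.t.t.t.t

s(k+1) = s(k)·.·s(k) — each term doubles the last with '.' between the halves.
One more doubling of t.t.t.t.t.t.t.t gives the answer.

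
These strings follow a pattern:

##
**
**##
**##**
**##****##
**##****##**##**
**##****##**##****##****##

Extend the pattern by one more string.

Each term (from the third on) is the previous term followed by the one before it: term 3 = **·## = **##.
The next term joins **##****##**##****##****## and **##****##**##**.

**##****##**##****##****##**##****##**##**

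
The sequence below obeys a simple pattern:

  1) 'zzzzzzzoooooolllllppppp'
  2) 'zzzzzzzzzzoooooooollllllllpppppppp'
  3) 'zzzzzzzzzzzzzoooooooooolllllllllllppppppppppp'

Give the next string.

Term n consists of 3n+1 z's, followed by 2n+2 o's, followed by 3n-1 l's, followed by 3n-1 p's, where the shown terms are n = 2, 3, 4.
At n = 5 the blocks have lengths 16, 12, 14, 14.

zzzzzzzzzzzzzzzzoooooooooooollllllllllllllpppppppppppppp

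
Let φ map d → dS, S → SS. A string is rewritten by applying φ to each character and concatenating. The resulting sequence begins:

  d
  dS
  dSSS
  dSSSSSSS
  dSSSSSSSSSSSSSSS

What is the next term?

φ(dSSSSSSSSSSSSSSS) expands symbol-by-symbol to dS SS SS SS SS SS SS SS SS SS SS SS SS SS SS SS; joining the 16 pieces gives the next term.

dSSSSSSSSSSSSSSSSSSSSSSSSSSSSSSS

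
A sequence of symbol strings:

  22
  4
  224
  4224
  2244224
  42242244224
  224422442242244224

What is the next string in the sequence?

42242244224224422442242244224

From term 3 onward, concatenate the second-to-last term with the last: 22·4 = 224, 4·224 = 4224, …
The next term joins 42242244224 and 224422442242244224.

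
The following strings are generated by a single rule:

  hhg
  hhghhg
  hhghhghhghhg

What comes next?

s(k+1) = s(k)·s(k) — each term doubles the last.
Doubling hhghhghhghhg:

hhghhghhghhghhghhghhghhg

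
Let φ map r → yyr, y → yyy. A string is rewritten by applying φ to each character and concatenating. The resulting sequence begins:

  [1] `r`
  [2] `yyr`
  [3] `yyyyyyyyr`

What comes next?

yyyyyyyyyyyyyyyyyyyyyyyyyyr

Apply φ to yyyyyyyyr symbol by symbol: y→yyy, y→yyy, y→yyy, y→yyy, y→yyy, y→yyy, y→yyy, y→yyy, r→yyr; joined: yyy yyy yyy yyy yyy yyy yyy yyy yyr.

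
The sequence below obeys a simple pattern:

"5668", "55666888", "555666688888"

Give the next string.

Term n consists of n 5's, followed by n+1 6's, followed by 2n-1 8's (n = 1, 2, …).
At n = 4 the blocks have lengths 4, 5, 7.

5555666668888888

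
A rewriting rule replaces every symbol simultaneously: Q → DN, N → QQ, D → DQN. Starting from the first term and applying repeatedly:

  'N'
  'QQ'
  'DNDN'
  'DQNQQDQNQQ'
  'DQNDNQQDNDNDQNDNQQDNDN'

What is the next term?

DQNDNQQDQNQQDNDNDQNQQDQNQQDQNDNQQDQNQQDNDNDQNQQDQNQQ

φ(DQNDNQQDNDNDQNDNQQDNDN) expands symbol-by-symbol to DQN DN QQ DQN QQ DN DN DQN QQ DQN QQ DQN DN QQ DQN QQ DN DN DQN QQ DQN QQ; joining the 22 pieces gives the next term.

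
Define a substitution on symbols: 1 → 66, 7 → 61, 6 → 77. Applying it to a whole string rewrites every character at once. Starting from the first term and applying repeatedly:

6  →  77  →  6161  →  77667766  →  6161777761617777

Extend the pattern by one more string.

φ(6161777761617777) expands symbol-by-symbol to 77 66 77 66 61 61 61 61 77 66 77 66 61 61 61 61; joining the 16 pieces gives the next term.

77667766616161617766776661616161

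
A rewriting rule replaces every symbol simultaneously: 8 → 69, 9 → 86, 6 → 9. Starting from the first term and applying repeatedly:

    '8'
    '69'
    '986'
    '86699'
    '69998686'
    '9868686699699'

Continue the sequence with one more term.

866996996999868698686

Applying the rule to each of the 13 symbols of 9868686699699 gives the pieces 86 69 9 69 9 69 9 9 86 86 9 86 86, which concatenate to the answer.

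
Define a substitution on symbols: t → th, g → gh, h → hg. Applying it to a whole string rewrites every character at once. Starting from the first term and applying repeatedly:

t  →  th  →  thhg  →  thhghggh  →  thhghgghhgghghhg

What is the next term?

φ(thhghgghhgghghhg) expands symbol-by-symbol to th hg hg gh hg gh gh hg hg gh gh hg gh hg hg gh; joining the 16 pieces gives the next term.

thhghgghhgghghhghgghghhgghhghggh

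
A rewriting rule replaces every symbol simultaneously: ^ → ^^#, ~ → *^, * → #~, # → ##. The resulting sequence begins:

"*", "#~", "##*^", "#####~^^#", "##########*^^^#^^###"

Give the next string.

Rewriting the 20 symbols of ##########*^^^#^^### one by one yields ## ## ## ## ## ## ## ## ## ## #~ ^^# ^^# ^^# ## ^^# ^^# ## ## ##; concatenated:

#####################~^^#^^#^^###^^#^^#######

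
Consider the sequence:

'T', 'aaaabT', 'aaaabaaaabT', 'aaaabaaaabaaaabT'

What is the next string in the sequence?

The strings grow by a fixed prefix aaaab each time.
One more step from aaaabaaaabaaaabT gives the answer.

aaaabaaaabaaaabaaaabT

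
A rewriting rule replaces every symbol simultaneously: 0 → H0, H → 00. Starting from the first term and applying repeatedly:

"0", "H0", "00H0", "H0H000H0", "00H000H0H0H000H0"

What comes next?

φ(00H000H0H0H000H0) expands symbol-by-symbol to H0 H0 00 H0 H0 H0 00 H0 00 H0 00 H0 H0 H0 00 H0; joining the 16 pieces gives the next term.

H0H000H0H0H000H000H000H0H0H000H0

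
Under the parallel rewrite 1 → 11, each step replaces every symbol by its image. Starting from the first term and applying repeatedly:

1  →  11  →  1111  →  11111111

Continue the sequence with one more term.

1111111111111111

Expanding 11111111: 1→11, 1→11, 1→11, 1→11, 1→11, 1→11, 1→11, 1→11. Concatenated: 11 11 11 11 11 11 11 11.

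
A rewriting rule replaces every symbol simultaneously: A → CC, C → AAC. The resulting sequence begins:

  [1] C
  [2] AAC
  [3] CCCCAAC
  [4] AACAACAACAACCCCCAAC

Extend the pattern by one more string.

Rewriting the 19 symbols of AACAACAACAACCCCCAAC one by one yields CC CC AAC CC CC AAC CC CC AAC CC CC AAC AAC AAC AAC AAC CC CC AAC; concatenated:

CCCCAACCCCCAACCCCCAACCCCCAACAACAACAACAACCCCCAAC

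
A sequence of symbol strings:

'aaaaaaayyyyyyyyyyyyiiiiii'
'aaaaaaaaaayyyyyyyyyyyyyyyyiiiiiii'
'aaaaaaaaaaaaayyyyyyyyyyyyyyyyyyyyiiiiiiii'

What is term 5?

aaaaaaaaaaaaaaaaaaayyyyyyyyyyyyyyyyyyyyyyyyyyyyiiiiiiiiii

Each string has the form a^{3n-2} y^{4n} i^{n+3}, where the shown terms are n = 3, 4, 5.
Setting n = 7 gives 19, 28, 10 characters in each block.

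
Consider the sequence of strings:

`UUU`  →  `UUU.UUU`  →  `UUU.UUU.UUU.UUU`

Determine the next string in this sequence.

UUU.UUU.UUU.UUU.UUU.UUU.UUU.UUU

Every step duplicates the string with '.' between the halves.
So the next term is two copies of UUU.UUU.UUU.UUU with '.' between the halves.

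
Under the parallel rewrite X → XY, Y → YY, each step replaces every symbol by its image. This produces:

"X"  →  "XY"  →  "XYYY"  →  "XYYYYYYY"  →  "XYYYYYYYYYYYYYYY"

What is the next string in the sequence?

Applying the rule to each of the 16 symbols of XYYYYYYYYYYYYYYY gives the pieces XY YY YY YY YY YY YY YY YY YY YY YY YY YY YY YY, which concatenate to the answer.

XYYYYYYYYYYYYYYYYYYYYYYYYYYYYYYY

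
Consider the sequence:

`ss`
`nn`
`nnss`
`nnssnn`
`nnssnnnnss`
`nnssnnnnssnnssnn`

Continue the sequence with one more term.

nnssnnnnssnnssnnnnssnnnnss

Each term (from the third on) is the previous term followed by the one before it: term 3 = nn·ss = nnss.
Continuing: nnssnnnnssnnssnn · nnssnnnnss gives term 7.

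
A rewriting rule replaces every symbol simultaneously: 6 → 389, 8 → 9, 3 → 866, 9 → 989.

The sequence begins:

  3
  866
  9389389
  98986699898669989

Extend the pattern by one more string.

φ(98986699898669989) expands symbol-by-symbol to 989 9 989 9 389 389 989 989 9 989 9 389 389 989 989 9 989; joining the 17 pieces gives the next term.

98999899389389989989998993893899899899989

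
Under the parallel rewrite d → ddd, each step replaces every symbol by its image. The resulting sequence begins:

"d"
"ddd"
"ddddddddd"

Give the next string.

Apply φ to ddddddddd symbol by symbol: d→ddd, d→ddd, d→ddd, d→ddd, d→ddd, d→ddd, d→ddd, d→ddd, d→ddd; joined: ddd ddd ddd ddd ddd ddd ddd ddd ddd.

ddddddddddddddddddddddddddd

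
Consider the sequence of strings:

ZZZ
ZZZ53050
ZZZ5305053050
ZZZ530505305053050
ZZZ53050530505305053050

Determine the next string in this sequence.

The strings grow by a fixed suffix 53050 each time.
One more step from ZZZ53050530505305053050 gives the answer.

ZZZ5305053050530505305053050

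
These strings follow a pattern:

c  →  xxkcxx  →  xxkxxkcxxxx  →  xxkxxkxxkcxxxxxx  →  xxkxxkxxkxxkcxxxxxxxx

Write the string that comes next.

Every step adds xxk to the front and xx to the end of the previous string.
Applying this once more to xxkxxkxxkxxkcxxxxxxxx:

xxkxxkxxkxxkxxkcxxxxxxxxxx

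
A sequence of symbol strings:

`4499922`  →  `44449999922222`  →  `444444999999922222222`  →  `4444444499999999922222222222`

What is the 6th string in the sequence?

The n-th term is 2n 4's then 2n+1 9's then 3n-1 2's (n = 1, 2, …).
Setting n = 6 gives 12, 13, 17 characters in each block.

444444444444999999999999922222222222222222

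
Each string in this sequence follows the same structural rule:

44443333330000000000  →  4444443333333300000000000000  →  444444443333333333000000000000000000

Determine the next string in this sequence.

The n-th term is 2n 4's then 2n+2 3's then 4n+2 0's, where the shown terms are n = 2, 3, 4.
Setting n = 5 gives 10, 12, 22 characters in each block.

44444444443333333333330000000000000000000000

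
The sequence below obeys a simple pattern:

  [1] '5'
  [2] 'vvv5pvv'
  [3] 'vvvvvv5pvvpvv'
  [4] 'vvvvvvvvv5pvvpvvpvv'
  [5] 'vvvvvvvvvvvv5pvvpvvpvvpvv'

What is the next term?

vvvvvvvvvvvvvvv5pvvpvvpvvpvvpvv

s(k+1) = vvv·s(k)·pvv, so each term gains vvv as a prefix and pvv as a suffix.
So the next term is vvv·vvvvvvvvvvvv5pvvpvvpvvpvv·pvv.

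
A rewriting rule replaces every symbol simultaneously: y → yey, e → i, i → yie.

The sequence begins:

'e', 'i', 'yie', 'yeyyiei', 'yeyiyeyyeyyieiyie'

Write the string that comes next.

Replace each of the 17 characters of yeyiyeyyeyyieiyie in place — yey i yey yie yey i yey yey i yey yey yie i yie yey yie i — and concatenate.

yeyiyeyyieyeyiyeyyeyiyeyyeyyieiyieyeyyiei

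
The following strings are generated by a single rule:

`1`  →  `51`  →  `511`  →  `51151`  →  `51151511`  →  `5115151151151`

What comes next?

From term 3 onward, concatenate the last term with the second-to-last: 51·1 = 511, 511·51 = 51151, …
Continuing: 5115151151151 · 51151511 gives term 7.

511515115115151151511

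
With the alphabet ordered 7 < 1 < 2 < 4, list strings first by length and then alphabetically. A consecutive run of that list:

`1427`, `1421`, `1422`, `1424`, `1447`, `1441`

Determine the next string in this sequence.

1442

Treat 1441 as a base-4 numeral over the given alphabet and add one, carrying through any trailing 4's.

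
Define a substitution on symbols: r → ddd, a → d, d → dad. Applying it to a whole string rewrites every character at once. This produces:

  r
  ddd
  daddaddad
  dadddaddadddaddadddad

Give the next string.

φ(dadddaddadddaddadddad) expands symbol-by-symbol to dad d dad dad dad d dad dad d dad dad dad d dad dad d dad dad dad d dad; joining the 21 pieces gives the next term.

dadddaddaddadddaddadddaddaddadddaddadddaddaddadddad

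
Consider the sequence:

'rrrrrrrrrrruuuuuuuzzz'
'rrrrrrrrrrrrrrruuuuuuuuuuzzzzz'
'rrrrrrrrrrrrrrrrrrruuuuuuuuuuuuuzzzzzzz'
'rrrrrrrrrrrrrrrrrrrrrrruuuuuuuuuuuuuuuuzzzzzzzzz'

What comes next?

Reading off run lengths: r runs 11, 15, 19, 23; u runs 7, 10, 13, 16; z runs 3, 5, 7, 9 — each is linear in n, where the shown terms are n = 2, 3, 4, 5.
Setting n = 6 gives 27, 19, 11 characters in each block.

rrrrrrrrrrrrrrrrrrrrrrrrrrruuuuuuuuuuuuuuuuuuuzzzzzzzzzzz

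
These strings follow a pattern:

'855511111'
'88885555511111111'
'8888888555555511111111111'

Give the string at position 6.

The n-th term is 3n-2 8's then 2n+1 5's then 3n+2 1's (n = 1, 2, …).
At n = 6 the blocks have lengths 16, 13, 20.

8888888888888888555555555555511111111111111111111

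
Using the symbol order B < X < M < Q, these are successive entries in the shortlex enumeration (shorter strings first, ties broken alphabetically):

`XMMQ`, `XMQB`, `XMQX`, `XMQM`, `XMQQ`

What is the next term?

Find the rightmost character of XMQQ below Q, bump it to the next letter, and reset everything to its right to B.

XQBB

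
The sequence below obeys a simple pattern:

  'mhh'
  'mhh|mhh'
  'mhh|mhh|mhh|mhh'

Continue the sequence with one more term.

Each string is two copies of the previous one joined by '|'.
Doubling mhh|mhh|mhh|mhh with '|' between the halves:

mhh|mhh|mhh|mhh|mhh|mhh|mhh|mhh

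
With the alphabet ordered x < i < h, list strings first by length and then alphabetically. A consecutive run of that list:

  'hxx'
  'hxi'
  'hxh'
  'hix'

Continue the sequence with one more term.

Find the rightmost character of hix below h, bump it to the next letter, and reset everything to its right to x.

hii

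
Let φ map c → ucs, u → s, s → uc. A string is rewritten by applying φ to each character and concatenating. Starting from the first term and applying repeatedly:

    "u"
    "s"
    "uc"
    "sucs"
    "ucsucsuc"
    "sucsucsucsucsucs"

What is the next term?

ucsucsucsucsucsucsucsucsucsucsuc

Applying the rule to each of the 16 symbols of sucsucsucsucsucs gives the pieces uc s ucs uc s ucs uc s ucs uc s ucs uc s ucs uc, which concatenate to the answer.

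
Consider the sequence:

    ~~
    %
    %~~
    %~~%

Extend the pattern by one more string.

%~~%%~~

From term 3 onward, concatenate the last term with the second-to-last: %·~~ = %~~, %~~·% = %~~%, …
Continuing: %~~% · %~~ gives term 5.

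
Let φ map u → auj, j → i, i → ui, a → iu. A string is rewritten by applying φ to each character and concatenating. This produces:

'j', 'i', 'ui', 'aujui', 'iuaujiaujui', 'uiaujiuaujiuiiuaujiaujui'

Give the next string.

Rewriting the 24 symbols of uiaujiuaujiuiiuaujiaujui one by one yields auj ui iu auj i ui auj iu auj i ui auj ui ui auj iu auj i ui iu auj i auj ui; concatenated:

aujuiiuaujiuiaujiuaujiuiaujuiuiaujiuaujiuiiuaujiaujui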